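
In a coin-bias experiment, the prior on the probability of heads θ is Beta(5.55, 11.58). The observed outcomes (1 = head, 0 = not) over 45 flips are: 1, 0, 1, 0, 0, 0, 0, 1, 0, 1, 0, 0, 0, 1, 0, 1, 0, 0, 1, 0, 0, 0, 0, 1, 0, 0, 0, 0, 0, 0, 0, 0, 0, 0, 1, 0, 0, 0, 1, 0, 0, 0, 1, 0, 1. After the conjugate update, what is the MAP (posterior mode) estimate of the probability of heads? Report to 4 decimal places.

0.2752

The Beta prior is conjugate to a Binomial/Bernoulli likelihood; the update adds successes to α and failures to β.
Posterior: Beta(α+k, β+n−k) = Beta(5.55+12, 11.58+33) = Beta(17.55, 44.58).
Mode of Beta(a,b) for a,b>1 is (a−1)/(a+b−2) = 16.55/60.13 = 0.2752.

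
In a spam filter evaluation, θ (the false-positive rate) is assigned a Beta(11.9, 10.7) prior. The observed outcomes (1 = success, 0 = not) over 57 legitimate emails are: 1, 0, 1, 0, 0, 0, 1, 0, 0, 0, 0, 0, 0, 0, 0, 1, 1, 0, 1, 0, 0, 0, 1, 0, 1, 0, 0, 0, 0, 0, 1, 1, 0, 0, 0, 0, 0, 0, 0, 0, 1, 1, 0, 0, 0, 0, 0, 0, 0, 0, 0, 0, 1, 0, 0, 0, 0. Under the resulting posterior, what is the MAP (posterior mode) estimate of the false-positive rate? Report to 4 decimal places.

0.3080

The Beta prior is conjugate to a Binomial/Bernoulli likelihood; the update adds successes to α and failures to β.
Posterior: Beta(α+k, β+n−k) = Beta(11.9+13, 10.7+44) = Beta(24.9, 54.7).
Mode of Beta(a,b) for a,b>1 is (a−1)/(a+b−2) = 23.9/77.6 = 0.3080.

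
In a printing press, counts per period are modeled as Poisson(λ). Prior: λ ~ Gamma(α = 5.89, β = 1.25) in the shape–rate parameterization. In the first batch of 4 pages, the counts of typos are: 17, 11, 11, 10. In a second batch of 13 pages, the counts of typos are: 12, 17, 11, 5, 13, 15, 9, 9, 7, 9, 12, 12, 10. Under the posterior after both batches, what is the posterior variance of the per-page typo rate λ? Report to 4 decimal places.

With a Gamma(shape α, rate β) prior, the Poisson likelihood is conjugate: the posterior is Gamma(α + ΣXᵢ, β + n).
Batch 1: sum of counts S = 49 over n = 4 pages.
After batch 1: Gamma(α+S, β+n) = Gamma(5.89+49, 1.25+4) = Gamma(54.89, 5.25).
Batch 2: sum of counts S = 141 over n = 13 pages.
After batch 2: Gamma(α+S, β+n) = Gamma(54.89+141, 5.25+13) = Gamma(195.89, 18.25).
Var = α/β² = 195.89/18.25² = 0.5881.

0.5881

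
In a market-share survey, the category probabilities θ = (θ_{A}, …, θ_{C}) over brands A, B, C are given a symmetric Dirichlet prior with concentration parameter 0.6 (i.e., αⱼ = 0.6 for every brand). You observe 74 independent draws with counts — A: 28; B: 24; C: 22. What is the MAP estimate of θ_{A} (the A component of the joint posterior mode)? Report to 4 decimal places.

The Dirichlet prior is conjugate to the Multinomial likelihood: each posterior αⱼ = prior αⱼ + observed count nⱼ.
Posterior concentration: (28.6, 24.6, 22.6), total = 75.8.
Joint mode component: (α_{A}−1)/(Σα−K) = 27.6/72.8 = 0.3791.

0.3791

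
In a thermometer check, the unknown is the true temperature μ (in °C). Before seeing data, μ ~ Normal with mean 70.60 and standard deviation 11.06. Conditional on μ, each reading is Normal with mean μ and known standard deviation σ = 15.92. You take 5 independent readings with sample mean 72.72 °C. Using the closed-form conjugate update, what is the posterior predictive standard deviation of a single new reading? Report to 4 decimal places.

For Normal data with known variance σ², a Normal(μ₀, σ₀²) prior on μ is conjugate. Posterior precision = 1/σ₀² + n/σ²; posterior mean is the precision-weighted average of μ₀ and x̄.
σ₀² = 11.06² = 122.3236, σ² = 15.92² = 253.4464; σ² + n·σ₀² = 253.4464 + 5·122.3236 = 865.0644.
Posterior precision = 1/σ₀² + n/σ² = 1/122.3236 + 5/253.4464 = (σ² + n·σ₀²)/(σ₀²σ²) = 865.0644/(122.3236·253.4464); posterior variance σₙ² = σ₀²σ²/(σ² + n·σ₀²) = 122.3236·253.4464/865.0644 = 35.838345.
Predictive variance for one new observation = σₙ² + σ² = 122.3236·253.4464/865.0644 + 253.4464 = σ²·(σ₀² + 865.0644)/865.0644 = 253.4464·987.388/865.0644 = 289.284745; SD = √(253.4464·987.388/865.0644) = 17.0084.

17.0084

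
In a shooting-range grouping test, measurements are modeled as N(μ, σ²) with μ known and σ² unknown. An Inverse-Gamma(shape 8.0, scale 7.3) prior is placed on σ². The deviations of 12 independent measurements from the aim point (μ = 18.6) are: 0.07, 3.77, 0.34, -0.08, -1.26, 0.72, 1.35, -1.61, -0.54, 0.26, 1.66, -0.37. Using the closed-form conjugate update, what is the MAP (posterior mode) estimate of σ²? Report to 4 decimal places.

With known mean μ and an Inverse-Gamma(α, β) prior on σ², the Normal likelihood is conjugate: posterior is Inv-Gamma(α + n/2, β + Σ(xᵢ−μ)²/2).
Σ(xᵢ−μ)² = (0.07)² + (3.77)² + (0.34)² + (-0.08)² + (-1.26)² + (0.72)² + (1.35)² + (-1.61)² + (-0.54)² + (0.26)² + (1.66)² + (-0.37)² = 24.1121.
Posterior: Inv-Gamma(8.0 + 12/2, 7.3 + 24.1121/2) = Inv-Gamma(14.00, 19.35605).
Mode = β/(α+1) = 19.35605/15.00 = 1.2904.

1.2904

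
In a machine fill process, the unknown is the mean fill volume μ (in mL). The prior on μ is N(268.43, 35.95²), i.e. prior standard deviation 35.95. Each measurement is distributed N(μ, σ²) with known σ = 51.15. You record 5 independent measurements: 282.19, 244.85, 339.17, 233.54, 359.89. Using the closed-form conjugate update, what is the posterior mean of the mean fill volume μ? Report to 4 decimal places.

285.1560

For Normal data with known variance σ², a Normal(μ₀, σ₀²) prior on μ is conjugate. Posterior precision = 1/σ₀² + n/σ²; posterior mean is the precision-weighted average of μ₀ and x̄.
Σxᵢ = 282.19 + 244.85 + 339.17 + 233.54 + 359.89 = 1459.64, so n·x̄ = 1459.64.
σ₀² = 35.95² = 1292.4025, σ² = 51.15² = 2616.3225; σ² + n·σ₀² = 2616.3225 + 5·1292.4025 = 9078.335.
Posterior mean = (μ₀/σ₀² + n·x̄/σ²)/(1/σ₀² + n/σ²) = (σ²·μ₀ + σ₀²·n·x̄)/(σ² + n·σ₀²) = (2616.3225·268.43 + 1292.4025·1459.64)/9078.335 = 2588741.833775/9078.335 = 285.1560.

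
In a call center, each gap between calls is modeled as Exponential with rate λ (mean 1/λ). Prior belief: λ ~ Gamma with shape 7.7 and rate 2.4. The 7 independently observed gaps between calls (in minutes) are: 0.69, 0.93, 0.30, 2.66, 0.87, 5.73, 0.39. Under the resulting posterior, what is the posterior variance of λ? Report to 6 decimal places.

0.075322

With a Gamma(shape α, rate β) prior on the exponential rate λ, the posterior after n observations with total T = Σxᵢ is Gamma(α+n, β+T).
Sum of observations T = 11.57 minutes; n = 7.
Posterior: Gamma(7.7+7, 2.4+11.57) = Gamma(14.7, 13.97).
Var = α/β² = 0.075322.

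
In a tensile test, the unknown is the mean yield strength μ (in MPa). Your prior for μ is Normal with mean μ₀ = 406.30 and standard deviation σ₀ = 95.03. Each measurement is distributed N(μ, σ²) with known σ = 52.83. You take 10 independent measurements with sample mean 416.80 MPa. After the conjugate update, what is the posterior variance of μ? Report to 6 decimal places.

For Normal data with known variance σ², a Normal(μ₀, σ₀²) prior on μ is conjugate. Posterior precision = 1/σ₀² + n/σ²; posterior mean is the precision-weighted average of μ₀ and x̄.
σ₀² = 95.03² = 9030.7009, σ² = 52.83² = 2791.0089; σ² + n·σ₀² = 2791.0089 + 10·9030.7009 = 93098.0179.
Posterior precision = 1/σ₀² + n/σ² = 1/9030.7009 + 10/2791.0089 = (σ² + n·σ₀²)/(σ₀²σ²) = 93098.0179/(9030.7009·2791.0089); posterior variance σₙ² = σ₀²σ²/(σ² + n·σ₀²) = 9030.7009·2791.0089/93098.0179 = 270.733654.

270.733654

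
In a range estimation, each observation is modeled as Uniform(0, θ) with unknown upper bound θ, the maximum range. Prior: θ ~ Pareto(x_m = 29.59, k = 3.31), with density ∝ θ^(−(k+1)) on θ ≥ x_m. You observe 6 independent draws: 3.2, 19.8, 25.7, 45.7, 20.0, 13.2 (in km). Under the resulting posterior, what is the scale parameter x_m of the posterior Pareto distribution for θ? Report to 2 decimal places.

A Pareto(scale x_m, shape k) prior on the upper bound θ of Uniform(0, θ) is conjugate: posterior is Pareto(max(x_m, max xᵢ), k + n).
Sample maximum = 45.7; prior scale x_m = 29.59 → posterior scale = max = 45.70.
Posterior shape = 3.31 + 6 = 9.31.
Posterior scale x_m = 45.70.

45.70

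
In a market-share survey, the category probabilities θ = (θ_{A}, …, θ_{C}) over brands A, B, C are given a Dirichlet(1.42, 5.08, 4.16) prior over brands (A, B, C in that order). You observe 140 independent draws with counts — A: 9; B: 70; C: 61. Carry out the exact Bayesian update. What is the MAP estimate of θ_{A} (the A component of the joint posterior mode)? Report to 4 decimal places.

The Dirichlet prior is conjugate to the Multinomial likelihood: each posterior αⱼ = prior αⱼ + observed count nⱼ.
Posterior concentration: (10.42, 75.08, 65.16), total = 150.66.
Joint mode component: (α_{A}−1)/(Σα−K) = 9.42/147.66 = 0.0638.

0.0638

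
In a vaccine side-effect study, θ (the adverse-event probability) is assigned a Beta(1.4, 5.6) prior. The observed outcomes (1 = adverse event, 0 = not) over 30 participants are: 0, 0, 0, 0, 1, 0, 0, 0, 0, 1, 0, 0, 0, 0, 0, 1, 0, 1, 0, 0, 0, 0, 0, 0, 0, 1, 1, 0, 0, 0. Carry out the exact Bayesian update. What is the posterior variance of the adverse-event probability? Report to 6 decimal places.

0.004211

The Beta prior is conjugate to a Binomial/Bernoulli likelihood; the update adds successes to α and failures to β.
Posterior: Beta(α+k, β+n−k) = Beta(1.4+6, 5.6+24) = Beta(7.4, 29.6).
Var = αβ/((α+β)²(α+β+1)) = 7.4·29.6/(37.0²·38.0) = 0.004211.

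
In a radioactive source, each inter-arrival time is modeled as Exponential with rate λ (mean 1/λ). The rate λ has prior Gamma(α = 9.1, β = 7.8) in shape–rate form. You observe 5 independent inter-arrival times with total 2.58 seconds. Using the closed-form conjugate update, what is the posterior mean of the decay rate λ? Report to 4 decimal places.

1.3584

With a Gamma(shape α, rate β) prior on the exponential rate λ, the posterior after n observations with total T = Σxᵢ is Gamma(α+n, β+T).
Posterior: Gamma(9.1+5, 7.8+2.58) = Gamma(14.1, 10.38).
Posterior mean of λ = α/β = 14.1/10.38 = 1.3584.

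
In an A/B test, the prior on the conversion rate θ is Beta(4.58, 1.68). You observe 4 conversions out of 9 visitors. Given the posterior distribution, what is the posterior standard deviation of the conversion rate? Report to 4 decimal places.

0.1230

The Beta prior is conjugate to a Binomial/Bernoulli likelihood; the update adds successes to α and failures to β.
Posterior: Beta(α+k, β+n−k) = Beta(4.58+4, 1.68+5) = Beta(8.58, 6.68).
Var = αβ/((α+β)²(α+β+1)) = 8.58·6.68/(15.26²·16.26) = 0.01513680; SD = √0.01513680 = 0.1230.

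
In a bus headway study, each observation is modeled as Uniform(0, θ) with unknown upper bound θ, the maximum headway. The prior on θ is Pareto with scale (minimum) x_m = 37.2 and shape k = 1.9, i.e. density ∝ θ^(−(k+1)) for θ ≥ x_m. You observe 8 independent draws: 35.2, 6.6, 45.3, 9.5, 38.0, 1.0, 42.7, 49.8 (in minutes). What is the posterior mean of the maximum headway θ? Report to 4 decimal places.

A Pareto(scale x_m, shape k) prior on the upper bound θ of Uniform(0, θ) is conjugate: posterior is Pareto(max(x_m, max xᵢ), k + n).
Sample maximum = 49.8; prior scale x_m = 37.2 → posterior scale = max = 49.8.
Posterior shape = 1.9 + 8 = 9.9.
E[θ|data] = k·x_m/(k−1) = 9.9·49.8/8.9 = 55.3955.

55.3955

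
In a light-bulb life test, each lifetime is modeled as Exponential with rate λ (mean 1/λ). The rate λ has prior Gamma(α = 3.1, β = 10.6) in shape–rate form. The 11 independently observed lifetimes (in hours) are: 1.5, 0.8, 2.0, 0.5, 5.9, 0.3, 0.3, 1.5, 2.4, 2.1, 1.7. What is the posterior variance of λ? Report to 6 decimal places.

With a Gamma(shape α, rate β) prior on the exponential rate λ, the posterior after n observations with total T = Σxᵢ is Gamma(α+n, β+T).
Sum of observations T = 19.0 hours; n = 11.
Posterior: Gamma(3.1+11, 10.6+19.0) = Gamma(14.1, 29.6).
Var = α/β² = 0.016093.

0.016093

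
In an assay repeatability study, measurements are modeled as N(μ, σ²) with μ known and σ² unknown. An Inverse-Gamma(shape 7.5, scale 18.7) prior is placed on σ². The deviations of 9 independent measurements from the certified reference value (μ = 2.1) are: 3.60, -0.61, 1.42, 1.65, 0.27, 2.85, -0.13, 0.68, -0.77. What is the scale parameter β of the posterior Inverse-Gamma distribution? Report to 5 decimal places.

32.36930

With known mean μ and an Inverse-Gamma(α, β) prior on σ², the Normal likelihood is conjugate: posterior is Inv-Gamma(α + n/2, β + Σ(xᵢ−μ)²/2).
Σ(xᵢ−μ)² = (3.60)² + (-0.61)² + (1.42)² + (1.65)² + (0.27)² + (2.85)² + (-0.13)² + (0.68)² + (-0.77)² = 27.3386.
Posterior: Inv-Gamma(7.5 + 9/2, 18.7 + 27.3386/2) = Inv-Gamma(12.00, 32.36930).
Posterior β = 32.36930.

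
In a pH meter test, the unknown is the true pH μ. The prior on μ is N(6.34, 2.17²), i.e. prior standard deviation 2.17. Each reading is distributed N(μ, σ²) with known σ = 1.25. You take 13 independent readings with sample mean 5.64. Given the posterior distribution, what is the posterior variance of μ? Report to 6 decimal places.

For Normal data with known variance σ², a Normal(μ₀, σ₀²) prior on μ is conjugate. Posterior precision = 1/σ₀² + n/σ²; posterior mean is the precision-weighted average of μ₀ and x̄.
σ₀² = 2.17² = 4.7089, σ² = 1.25² = 1.5625; σ² + n·σ₀² = 1.5625 + 13·4.7089 = 62.7782.
Posterior precision = 1/σ₀² + n/σ² = 1/4.7089 + 13/1.5625 = (σ² + n·σ₀²)/(σ₀²σ²) = 62.7782/(4.7089·1.5625); posterior variance σₙ² = σ₀²σ²/(σ² + n·σ₀²) = 4.7089·1.5625/62.7782 = 0.117201.

0.117201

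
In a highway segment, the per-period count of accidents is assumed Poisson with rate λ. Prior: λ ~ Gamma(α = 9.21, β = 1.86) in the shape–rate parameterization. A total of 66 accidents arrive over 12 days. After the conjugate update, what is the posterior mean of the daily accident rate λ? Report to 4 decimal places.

With a Gamma(shape α, rate β) prior, the Poisson likelihood is conjugate: the posterior is Gamma(α + ΣXᵢ, β + n).
Posterior: Gamma(α+S, β+n) = Gamma(9.21+66, 1.86+12) = Gamma(75.21, 13.86).
Posterior mean = α/β = 75.21/13.86 = 5.4264.

5.4264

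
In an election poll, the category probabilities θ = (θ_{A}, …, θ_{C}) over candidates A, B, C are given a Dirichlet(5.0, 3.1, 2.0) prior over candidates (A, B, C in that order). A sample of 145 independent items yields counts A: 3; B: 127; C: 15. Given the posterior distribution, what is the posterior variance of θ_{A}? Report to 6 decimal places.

0.000313

The Dirichlet prior is conjugate to the Multinomial likelihood: each posterior αⱼ = prior αⱼ + observed count nⱼ.
Posterior concentration: (8.0, 130.1, 17.0), total = 155.1.
Var[θ_j] = α_j(Σα−α_j)/((Σα)²(Σα+1)) = 8.0·147.1/(155.1²·156.1) = 0.000313.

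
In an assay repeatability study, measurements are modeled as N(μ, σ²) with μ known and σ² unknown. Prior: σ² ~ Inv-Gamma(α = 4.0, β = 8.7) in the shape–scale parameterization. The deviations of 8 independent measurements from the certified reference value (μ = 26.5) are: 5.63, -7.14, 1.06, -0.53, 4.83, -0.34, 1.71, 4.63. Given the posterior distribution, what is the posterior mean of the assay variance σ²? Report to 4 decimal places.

With known mean μ and an Inverse-Gamma(α, β) prior on σ², the Normal likelihood is conjugate: posterior is Inv-Gamma(α + n/2, β + Σ(xᵢ−μ)²/2).
Σ(xᵢ−μ)² = (5.63)² + (-7.14)² + (1.06)² + (-0.53)² + (4.83)² + (-0.34)² + (1.71)² + (4.63)² = 131.8865.
Posterior: Inv-Gamma(4.0 + 8/2, 8.7 + 131.8865/2) = Inv-Gamma(8.00, 74.64325).
E[σ²|data] = β/(α−1) = 74.64325/7.00 = 10.6633.

10.6633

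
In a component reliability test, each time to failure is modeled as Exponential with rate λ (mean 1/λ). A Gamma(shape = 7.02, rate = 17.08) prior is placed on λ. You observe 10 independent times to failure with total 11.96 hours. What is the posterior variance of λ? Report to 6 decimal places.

0.020182

With a Gamma(shape α, rate β) prior on the exponential rate λ, the posterior after n observations with total T = Σxᵢ is Gamma(α+n, β+T).
Posterior: Gamma(7.02+10, 17.08+11.96) = Gamma(17.02, 29.04).
Var = α/β² = 0.020182.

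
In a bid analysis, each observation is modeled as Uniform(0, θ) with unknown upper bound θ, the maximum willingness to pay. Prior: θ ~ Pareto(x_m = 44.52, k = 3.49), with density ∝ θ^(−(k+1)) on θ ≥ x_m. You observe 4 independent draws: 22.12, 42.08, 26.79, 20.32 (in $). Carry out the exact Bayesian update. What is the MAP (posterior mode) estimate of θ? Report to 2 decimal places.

44.52

A Pareto(scale x_m, shape k) prior on the upper bound θ of Uniform(0, θ) is conjugate: posterior is Pareto(max(x_m, max xᵢ), k + n).
Sample maximum = 42.08; prior scale x_m = 44.52 → posterior scale = max = 44.52.
Posterior shape = 3.49 + 4 = 7.49.
The Pareto density is decreasing on [x_m, ∞), so the mode is x_m = 44.52.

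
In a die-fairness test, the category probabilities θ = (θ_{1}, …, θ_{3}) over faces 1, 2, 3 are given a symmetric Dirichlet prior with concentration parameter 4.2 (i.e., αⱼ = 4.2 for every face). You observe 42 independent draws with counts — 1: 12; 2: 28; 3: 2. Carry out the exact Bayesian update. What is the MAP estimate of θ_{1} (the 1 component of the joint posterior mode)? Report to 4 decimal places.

0.2946

The Dirichlet prior is conjugate to the Multinomial likelihood: each posterior αⱼ = prior αⱼ + observed count nⱼ.
Posterior concentration: (16.2, 32.2, 6.2), total = 54.6.
Joint mode component: (α_{1}−1)/(Σα−K) = 15.2/51.6 = 0.2946.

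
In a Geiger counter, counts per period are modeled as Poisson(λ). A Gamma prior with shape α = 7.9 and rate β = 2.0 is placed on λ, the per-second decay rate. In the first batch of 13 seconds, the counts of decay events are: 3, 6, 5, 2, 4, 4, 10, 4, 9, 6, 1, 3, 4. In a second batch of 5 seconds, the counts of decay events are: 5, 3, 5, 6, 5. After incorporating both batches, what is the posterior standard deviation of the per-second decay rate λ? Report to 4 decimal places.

0.4819

With a Gamma(shape α, rate β) prior, the Poisson likelihood is conjugate: the posterior is Gamma(α + ΣXᵢ, β + n).
Batch 1: sum of counts S = 61 over n = 13 seconds.
After batch 1: Gamma(α+S, β+n) = Gamma(7.9+61, 2.0+13) = Gamma(68.9, 15.0).
Batch 2: sum of counts S = 24 over n = 5 seconds.
After batch 2: Gamma(α+S, β+n) = Gamma(68.9+24, 15.0+5) = Gamma(92.9, 20.0).
SD = √α/β = √92.9/20.0 = 0.4819.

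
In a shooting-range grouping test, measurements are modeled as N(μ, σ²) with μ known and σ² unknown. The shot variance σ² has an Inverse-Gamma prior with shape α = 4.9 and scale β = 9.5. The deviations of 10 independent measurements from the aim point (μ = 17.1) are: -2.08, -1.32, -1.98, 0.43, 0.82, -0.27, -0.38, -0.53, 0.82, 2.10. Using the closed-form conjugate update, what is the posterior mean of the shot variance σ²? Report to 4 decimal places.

With known mean μ and an Inverse-Gamma(α, β) prior on σ², the Normal likelihood is conjugate: posterior is Inv-Gamma(α + n/2, β + Σ(xᵢ−μ)²/2).
Σ(xᵢ−μ)² = (-2.08)² + (-1.32)² + (-1.98)² + (0.43)² + (0.82)² + (-0.27)² + (-0.38)² + (-0.53)² + (0.82)² + (2.10)² = 16.4271.
Posterior: Inv-Gamma(4.9 + 10/2, 9.5 + 16.4271/2) = Inv-Gamma(9.90, 17.71355).
E[σ²|data] = β/(α−1) = 17.71355/8.90 = 1.9903.

1.9903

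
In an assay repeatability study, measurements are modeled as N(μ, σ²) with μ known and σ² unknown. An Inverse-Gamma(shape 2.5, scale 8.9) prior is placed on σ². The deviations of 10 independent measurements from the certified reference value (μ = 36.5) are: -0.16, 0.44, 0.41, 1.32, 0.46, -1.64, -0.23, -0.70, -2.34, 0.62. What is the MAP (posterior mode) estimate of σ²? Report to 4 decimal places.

With known mean μ and an Inverse-Gamma(α, β) prior on σ², the Normal likelihood is conjugate: posterior is Inv-Gamma(α + n/2, β + Σ(xᵢ−μ)²/2).
Σ(xᵢ−μ)² = (-0.16)² + (0.44)² + (0.41)² + (1.32)² + (0.46)² + (-1.64)² + (-0.23)² + (-0.70)² + (-2.34)² + (0.62)² = 11.4338.
Posterior: Inv-Gamma(2.5 + 10/2, 8.9 + 11.4338/2) = Inv-Gamma(7.50, 14.61690).
Mode = β/(α+1) = 14.61690/8.50 = 1.7196.

1.7196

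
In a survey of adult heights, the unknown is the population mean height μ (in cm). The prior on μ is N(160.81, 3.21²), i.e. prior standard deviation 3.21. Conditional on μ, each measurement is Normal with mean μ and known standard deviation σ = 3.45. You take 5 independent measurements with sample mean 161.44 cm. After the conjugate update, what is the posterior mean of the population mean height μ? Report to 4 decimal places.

161.3218

For Normal data with known variance σ², a Normal(μ₀, σ₀²) prior on μ is conjugate. Posterior precision = 1/σ₀² + n/σ²; posterior mean is the precision-weighted average of μ₀ and x̄.
n·x̄ = 5·161.44 = 807.2.
σ₀² = 3.21² = 10.3041, σ² = 3.45² = 11.9025; σ² + n·σ₀² = 11.9025 + 5·10.3041 = 63.423.
Posterior mean = (μ₀/σ₀² + n·x̄/σ²)/(1/σ₀² + n/σ²) = (σ²·μ₀ + σ₀²·n·x̄)/(σ² + n·σ₀²) = (11.9025·160.81 + 10.3041·807.2)/63.423 = 10231.510545/63.423 = 161.3218.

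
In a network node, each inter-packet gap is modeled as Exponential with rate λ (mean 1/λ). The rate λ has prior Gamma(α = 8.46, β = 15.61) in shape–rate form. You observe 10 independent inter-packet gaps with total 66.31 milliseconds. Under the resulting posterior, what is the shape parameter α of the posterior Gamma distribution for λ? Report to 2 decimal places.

With a Gamma(shape α, rate β) prior on the exponential rate λ, the posterior after n observations with total T = Σxᵢ is Gamma(α+n, β+T).
Posterior: Gamma(8.46+10, 15.61+66.31) = Gamma(18.46, 81.92).
Posterior α = 18.46.

18.46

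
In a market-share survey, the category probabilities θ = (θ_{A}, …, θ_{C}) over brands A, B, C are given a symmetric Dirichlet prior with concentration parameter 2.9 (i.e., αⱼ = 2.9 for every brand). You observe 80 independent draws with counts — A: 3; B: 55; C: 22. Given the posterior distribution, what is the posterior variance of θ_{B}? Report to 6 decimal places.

0.002527

The Dirichlet prior is conjugate to the Multinomial likelihood: each posterior αⱼ = prior αⱼ + observed count nⱼ.
Posterior concentration: (5.9, 57.9, 24.9), total = 88.7.
Var[θ_j] = α_j(Σα−α_j)/((Σα)²(Σα+1)) = 57.9·30.8/(88.7²·89.7) = 0.002527.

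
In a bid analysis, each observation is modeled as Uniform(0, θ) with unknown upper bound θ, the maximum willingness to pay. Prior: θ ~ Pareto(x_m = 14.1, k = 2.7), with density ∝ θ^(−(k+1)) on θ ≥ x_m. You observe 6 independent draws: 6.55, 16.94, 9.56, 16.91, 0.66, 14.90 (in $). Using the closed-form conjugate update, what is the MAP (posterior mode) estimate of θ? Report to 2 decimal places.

A Pareto(scale x_m, shape k) prior on the upper bound θ of Uniform(0, θ) is conjugate: posterior is Pareto(max(x_m, max xᵢ), k + n).
Sample maximum = 16.94; prior scale x_m = 14.1 → posterior scale = max = 16.94.
Posterior shape = 2.7 + 6 = 8.7.
The Pareto density is decreasing on [x_m, ∞), so the mode is x_m = 16.94.

16.94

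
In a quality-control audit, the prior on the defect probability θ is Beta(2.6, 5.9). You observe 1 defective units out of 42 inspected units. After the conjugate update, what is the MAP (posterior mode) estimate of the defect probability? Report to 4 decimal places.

0.0536

The Beta prior is conjugate to a Binomial/Bernoulli likelihood; the update adds successes to α and failures to β.
Posterior: Beta(α+k, β+n−k) = Beta(2.6+1, 5.9+41) = Beta(3.6, 46.9).
Mode of Beta(a,b) for a,b>1 is (a−1)/(a+b−2) = 2.6/48.5 = 0.0536.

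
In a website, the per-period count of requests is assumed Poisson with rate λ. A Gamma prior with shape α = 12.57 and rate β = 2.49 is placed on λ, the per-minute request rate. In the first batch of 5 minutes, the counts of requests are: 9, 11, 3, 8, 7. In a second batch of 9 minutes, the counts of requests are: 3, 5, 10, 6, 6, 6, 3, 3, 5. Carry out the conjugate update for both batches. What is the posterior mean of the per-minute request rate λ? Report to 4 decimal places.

With a Gamma(shape α, rate β) prior, the Poisson likelihood is conjugate: the posterior is Gamma(α + ΣXᵢ, β + n).
Batch 1: sum of counts S = 38 over n = 5 minutes.
After batch 1: Gamma(α+S, β+n) = Gamma(12.57+38, 2.49+5) = Gamma(50.57, 7.49).
Batch 2: sum of counts S = 47 over n = 9 minutes.
After batch 2: Gamma(α+S, β+n) = Gamma(50.57+47, 7.49+9) = Gamma(97.57, 16.49).
Posterior mean = α/β = 97.57/16.49 = 5.9169.

5.9169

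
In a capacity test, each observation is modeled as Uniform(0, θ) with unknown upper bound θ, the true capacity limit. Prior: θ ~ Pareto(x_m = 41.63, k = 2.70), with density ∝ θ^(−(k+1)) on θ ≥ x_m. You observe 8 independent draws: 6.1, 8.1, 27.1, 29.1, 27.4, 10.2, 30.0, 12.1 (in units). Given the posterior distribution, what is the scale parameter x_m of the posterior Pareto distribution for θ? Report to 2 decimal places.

41.63

A Pareto(scale x_m, shape k) prior on the upper bound θ of Uniform(0, θ) is conjugate: posterior is Pareto(max(x_m, max xᵢ), k + n).
Sample maximum = 30.0; prior scale x_m = 41.63 → posterior scale = max = 41.63.
Posterior shape = 2.70 + 8 = 10.70.
Posterior scale x_m = 41.63.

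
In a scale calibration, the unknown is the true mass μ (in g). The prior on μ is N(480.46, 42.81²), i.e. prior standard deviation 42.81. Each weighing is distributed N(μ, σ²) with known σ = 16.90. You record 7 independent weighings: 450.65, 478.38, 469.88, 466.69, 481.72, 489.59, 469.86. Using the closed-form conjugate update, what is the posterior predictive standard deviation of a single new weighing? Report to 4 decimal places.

For Normal data with known variance σ², a Normal(μ₀, σ₀²) prior on μ is conjugate. Posterior precision = 1/σ₀² + n/σ²; posterior mean is the precision-weighted average of μ₀ and x̄.
σ₀² = 42.81² = 1832.6961, σ² = 16.90² = 285.61; σ² + n·σ₀² = 285.61 + 7·1832.6961 = 13114.4827.
Posterior precision = 1/σ₀² + n/σ² = 1/1832.6961 + 7/285.61 = (σ² + n·σ₀²)/(σ₀²σ²) = 13114.4827/(1832.6961·285.61); posterior variance σₙ² = σ₀²σ²/(σ² + n·σ₀²) = 1832.6961·285.61/13114.4827 = 39.912846.
Predictive variance for one new observation = σₙ² + σ² = 1832.6961·285.61/13114.4827 + 285.61 = σ²·(σ₀² + 13114.4827)/13114.4827 = 285.61·14947.1788/13114.4827 = 325.522846; SD = √(285.61·14947.1788/13114.4827) = 18.0423.

18.0423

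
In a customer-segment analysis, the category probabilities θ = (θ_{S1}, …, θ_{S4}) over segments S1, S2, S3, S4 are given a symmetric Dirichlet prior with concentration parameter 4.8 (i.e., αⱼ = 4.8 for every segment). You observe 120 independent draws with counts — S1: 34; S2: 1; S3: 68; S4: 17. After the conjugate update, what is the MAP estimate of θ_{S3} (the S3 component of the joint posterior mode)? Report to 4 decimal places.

0.5311

The Dirichlet prior is conjugate to the Multinomial likelihood: each posterior αⱼ = prior αⱼ + observed count nⱼ.
Posterior concentration: (38.8, 5.8, 72.8, 21.8), total = 139.2.
Joint mode component: (α_{S3}−1)/(Σα−K) = 71.8/135.2 = 0.5311.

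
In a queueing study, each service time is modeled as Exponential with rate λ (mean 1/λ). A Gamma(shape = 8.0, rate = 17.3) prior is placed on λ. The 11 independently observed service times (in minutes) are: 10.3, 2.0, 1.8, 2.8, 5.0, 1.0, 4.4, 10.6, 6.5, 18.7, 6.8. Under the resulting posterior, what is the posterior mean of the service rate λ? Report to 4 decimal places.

0.2179

With a Gamma(shape α, rate β) prior on the exponential rate λ, the posterior after n observations with total T = Σxᵢ is Gamma(α+n, β+T).
Sum of observations T = 69.9 minutes; n = 11.
Posterior: Gamma(8.0+11, 17.3+69.9) = Gamma(19.0, 87.2).
Posterior mean of λ = α/β = 19.0/87.2 = 0.2179.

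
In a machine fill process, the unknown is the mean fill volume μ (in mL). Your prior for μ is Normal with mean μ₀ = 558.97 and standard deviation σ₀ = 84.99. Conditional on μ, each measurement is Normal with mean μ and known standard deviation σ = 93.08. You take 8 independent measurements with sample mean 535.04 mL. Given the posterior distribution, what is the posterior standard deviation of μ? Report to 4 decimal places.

30.6885

For Normal data with known variance σ², a Normal(μ₀, σ₀²) prior on μ is conjugate. Posterior precision = 1/σ₀² + n/σ²; posterior mean is the precision-weighted average of μ₀ and x̄.
σ₀² = 84.99² = 7223.3001, σ² = 93.08² = 8663.8864; σ² + n·σ₀² = 8663.8864 + 8·7223.3001 = 66450.2872.
Posterior precision = 1/σ₀² + n/σ² = 1/7223.3001 + 8/8663.8864 = (σ² + n·σ₀²)/(σ₀²σ²) = 66450.2872/(7223.3001·8663.8864); posterior variance σₙ² = σ₀²σ²/(σ² + n·σ₀²) = 7223.3001·8663.8864/66450.2872 = 941.784515.
Posterior SD = √σₙ² = √(7223.3001·8663.8864/66450.2872) = 30.6885.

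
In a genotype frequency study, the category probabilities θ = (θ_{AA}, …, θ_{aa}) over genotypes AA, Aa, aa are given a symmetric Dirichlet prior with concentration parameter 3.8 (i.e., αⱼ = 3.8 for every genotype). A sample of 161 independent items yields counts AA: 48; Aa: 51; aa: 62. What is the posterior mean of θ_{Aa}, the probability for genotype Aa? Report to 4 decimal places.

0.3179

The Dirichlet prior is conjugate to the Multinomial likelihood: each posterior αⱼ = prior αⱼ + observed count nⱼ.
Posterior concentration: (51.8, 54.8, 65.8), total = 172.4.
E[θ_{Aa}|data] = α_{Aa}/Σα = 54.8/172.4 = 0.3179.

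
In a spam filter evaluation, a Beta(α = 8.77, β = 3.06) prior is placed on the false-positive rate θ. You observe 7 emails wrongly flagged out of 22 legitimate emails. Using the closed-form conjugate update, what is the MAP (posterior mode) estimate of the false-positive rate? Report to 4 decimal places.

0.4640

The Beta prior is conjugate to a Binomial/Bernoulli likelihood; the update adds successes to α and failures to β.
Posterior: Beta(α+k, β+n−k) = Beta(8.77+7, 3.06+15) = Beta(15.77, 18.06).
Mode of Beta(a,b) for a,b>1 is (a−1)/(a+b−2) = 14.77/31.83 = 0.4640.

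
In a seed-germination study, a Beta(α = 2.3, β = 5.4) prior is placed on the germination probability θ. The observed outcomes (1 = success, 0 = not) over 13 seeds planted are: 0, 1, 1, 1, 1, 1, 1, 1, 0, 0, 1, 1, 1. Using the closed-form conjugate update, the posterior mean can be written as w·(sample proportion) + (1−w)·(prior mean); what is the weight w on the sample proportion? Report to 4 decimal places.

0.6280

The Beta prior is conjugate to a Binomial/Bernoulli likelihood; the update adds successes to α and failures to β.
Posterior mean = (α₀+k)/(α₀+β₀+n) = [n/(α₀+β₀+n)]·(k/n) + [(α₀+β₀)/(α₀+β₀+n)]·α₀/(α₀+β₀), so only n and the prior enter the weight.
The weight on the data is w = n/(α₀+β₀+n) = 13/(2.3+5.4+13) = 13/20.7 = 0.6280.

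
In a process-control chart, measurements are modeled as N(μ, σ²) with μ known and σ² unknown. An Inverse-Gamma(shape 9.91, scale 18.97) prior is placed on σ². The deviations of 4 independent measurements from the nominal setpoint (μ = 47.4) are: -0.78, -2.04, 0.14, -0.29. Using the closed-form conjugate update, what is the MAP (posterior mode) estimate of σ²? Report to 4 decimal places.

1.6582

With known mean μ and an Inverse-Gamma(α, β) prior on σ², the Normal likelihood is conjugate: posterior is Inv-Gamma(α + n/2, β + Σ(xᵢ−μ)²/2).
Σ(xᵢ−μ)² = (-0.78)² + (-2.04)² + (0.14)² + (-0.29)² = 4.8737.
Posterior: Inv-Gamma(9.91 + 4/2, 18.97 + 4.8737/2) = Inv-Gamma(11.91, 21.40685).
Mode = β/(α+1) = 21.40685/12.91 = 1.6582.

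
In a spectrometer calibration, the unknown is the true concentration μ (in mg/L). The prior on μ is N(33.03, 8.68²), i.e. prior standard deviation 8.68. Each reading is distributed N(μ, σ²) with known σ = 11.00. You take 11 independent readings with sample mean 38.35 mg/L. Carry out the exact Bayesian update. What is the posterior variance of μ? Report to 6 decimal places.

9.598603

For Normal data with known variance σ², a Normal(μ₀, σ₀²) prior on μ is conjugate. Posterior precision = 1/σ₀² + n/σ²; posterior mean is the precision-weighted average of μ₀ and x̄.
σ₀² = 8.68² = 75.3424, σ² = 11.00² = 121; σ² + n·σ₀² = 121 + 11·75.3424 = 949.7664.
Posterior precision = 1/σ₀² + n/σ² = 1/75.3424 + 11/121 = (σ² + n·σ₀²)/(σ₀²σ²) = 949.7664/(75.3424·121); posterior variance σₙ² = σ₀²σ²/(σ² + n·σ₀²) = 75.3424·121/949.7664 = 9.598603.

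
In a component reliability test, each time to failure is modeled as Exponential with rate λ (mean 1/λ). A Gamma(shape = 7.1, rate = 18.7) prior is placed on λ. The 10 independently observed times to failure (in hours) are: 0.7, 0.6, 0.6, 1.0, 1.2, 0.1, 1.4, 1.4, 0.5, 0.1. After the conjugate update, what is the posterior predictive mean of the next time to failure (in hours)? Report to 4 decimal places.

With a Gamma(shape α, rate β) prior on the exponential rate λ, the posterior after n observations with total T = Σxᵢ is Gamma(α+n, β+T).
Sum of observations T = 7.6 hours; n = 10.
Posterior: Gamma(7.1+10, 18.7+7.6) = Gamma(17.1, 26.3).
The predictive distribution for the next observation is Lomax; its mean is β/(α−1) = 26.3/16.1 = 1.6335.

1.6335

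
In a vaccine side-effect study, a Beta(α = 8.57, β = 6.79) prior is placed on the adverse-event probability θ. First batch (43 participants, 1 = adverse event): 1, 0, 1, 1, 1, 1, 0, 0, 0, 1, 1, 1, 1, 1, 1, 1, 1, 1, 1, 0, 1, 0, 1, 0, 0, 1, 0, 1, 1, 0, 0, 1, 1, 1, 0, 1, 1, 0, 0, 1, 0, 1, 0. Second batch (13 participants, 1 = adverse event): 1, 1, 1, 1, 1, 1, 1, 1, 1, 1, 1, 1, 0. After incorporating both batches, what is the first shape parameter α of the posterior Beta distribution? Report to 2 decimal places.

47.57

The Beta prior is conjugate to a Binomial/Bernoulli likelihood; the update adds successes to α and failures to β.
After batch 1: Beta(8.57+27, 6.79+16) = Beta(35.57, 22.79).
After batch 2: Beta(35.57+12, 22.79+1) = Beta(47.57, 23.79).
Posterior α = 47.57.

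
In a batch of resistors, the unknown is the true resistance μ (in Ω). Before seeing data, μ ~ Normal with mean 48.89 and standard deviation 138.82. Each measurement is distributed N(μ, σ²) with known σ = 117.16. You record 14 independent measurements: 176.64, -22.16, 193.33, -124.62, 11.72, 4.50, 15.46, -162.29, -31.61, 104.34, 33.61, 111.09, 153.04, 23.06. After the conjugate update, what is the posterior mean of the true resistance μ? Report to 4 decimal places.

For Normal data with known variance σ², a Normal(μ₀, σ₀²) prior on μ is conjugate. Posterior precision = 1/σ₀² + n/σ²; posterior mean is the precision-weighted average of μ₀ and x̄.
Σxᵢ = 176.64 + (-22.16) + 193.33 + (-124.62) + 11.72 + 4.50 + 15.46 + (-162.29) + (-31.61) + 104.34 + 33.61 + 111.09 + 153.04 + 23.06 = 486.11, so n·x̄ = 486.11.
σ₀² = 138.82² = 19270.9924, σ² = 117.16² = 13726.4656; σ² + n·σ₀² = 13726.4656 + 14·19270.9924 = 283520.3592.
Posterior mean = (μ₀/σ₀² + n·x̄/σ²)/(1/σ₀² + n/σ²) = (σ²·μ₀ + σ₀²·n·x̄)/(σ² + n·σ₀²) = (13726.4656·48.89 + 19270.9924·486.11)/283520.3592 = 10038909.018748/283520.3592 = 35.4081.

35.4081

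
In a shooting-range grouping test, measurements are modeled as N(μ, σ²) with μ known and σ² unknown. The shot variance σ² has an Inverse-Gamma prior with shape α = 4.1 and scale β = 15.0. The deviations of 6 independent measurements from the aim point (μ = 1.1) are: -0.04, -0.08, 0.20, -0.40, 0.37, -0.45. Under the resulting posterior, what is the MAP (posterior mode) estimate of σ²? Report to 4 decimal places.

1.8856

With known mean μ and an Inverse-Gamma(α, β) prior on σ², the Normal likelihood is conjugate: posterior is Inv-Gamma(α + n/2, β + Σ(xᵢ−μ)²/2).
Σ(xᵢ−μ)² = (-0.04)² + (-0.08)² + (0.20)² + (-0.40)² + (0.37)² + (-0.45)² = 0.5474.
Posterior: Inv-Gamma(4.1 + 6/2, 15.0 + 0.5474/2) = Inv-Gamma(7.10, 15.27370).
Mode = β/(α+1) = 15.27370/8.10 = 1.8856.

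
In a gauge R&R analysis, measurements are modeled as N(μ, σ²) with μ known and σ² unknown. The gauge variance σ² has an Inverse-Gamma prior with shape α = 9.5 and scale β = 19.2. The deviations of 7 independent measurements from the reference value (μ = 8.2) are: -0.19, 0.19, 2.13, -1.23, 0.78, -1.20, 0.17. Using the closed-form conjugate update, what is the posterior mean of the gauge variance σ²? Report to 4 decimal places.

1.9416

With known mean μ and an Inverse-Gamma(α, β) prior on σ², the Normal likelihood is conjugate: posterior is Inv-Gamma(α + n/2, β + Σ(xᵢ−μ)²/2).
Σ(xᵢ−μ)² = (-0.19)² + (0.19)² + (2.13)² + (-1.23)² + (0.78)² + (-1.20)² + (0.17)² = 8.1993.
Posterior: Inv-Gamma(9.5 + 7/2, 19.2 + 8.1993/2) = Inv-Gamma(13.00, 23.29965).
E[σ²|data] = β/(α−1) = 23.29965/12.00 = 1.9416.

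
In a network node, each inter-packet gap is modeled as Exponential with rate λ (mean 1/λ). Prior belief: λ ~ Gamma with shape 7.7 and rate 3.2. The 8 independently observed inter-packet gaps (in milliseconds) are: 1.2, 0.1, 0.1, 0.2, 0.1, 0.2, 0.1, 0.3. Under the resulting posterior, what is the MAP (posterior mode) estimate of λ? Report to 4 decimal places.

With a Gamma(shape α, rate β) prior on the exponential rate λ, the posterior after n observations with total T = Σxᵢ is Gamma(α+n, β+T).
Sum of observations T = 2.3 milliseconds; n = 8.
Posterior: Gamma(7.7+8, 3.2+2.3) = Gamma(15.7, 5.5).
Mode = (α−1)/β = 2.6727.

2.6727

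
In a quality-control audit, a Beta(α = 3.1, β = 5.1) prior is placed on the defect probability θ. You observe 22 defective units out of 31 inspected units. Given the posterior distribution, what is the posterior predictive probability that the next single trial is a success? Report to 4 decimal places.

0.6403

The Beta prior is conjugate to a Binomial/Bernoulli likelihood; the update adds successes to α and failures to β.
Posterior: Beta(α+k, β+n−k) = Beta(3.1+22, 5.1+9) = Beta(25.1, 14.1).
For a single future Bernoulli trial, P(success | data) = α/(α+β) = 0.6403.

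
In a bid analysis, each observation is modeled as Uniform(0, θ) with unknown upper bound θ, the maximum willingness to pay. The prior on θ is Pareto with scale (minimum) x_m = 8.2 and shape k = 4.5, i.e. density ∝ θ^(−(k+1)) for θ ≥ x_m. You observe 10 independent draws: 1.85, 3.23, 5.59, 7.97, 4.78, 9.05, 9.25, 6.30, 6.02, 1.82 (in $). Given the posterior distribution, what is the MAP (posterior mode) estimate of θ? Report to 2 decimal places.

9.25

A Pareto(scale x_m, shape k) prior on the upper bound θ of Uniform(0, θ) is conjugate: posterior is Pareto(max(x_m, max xᵢ), k + n).
Sample maximum = 9.25; prior scale x_m = 8.2 → posterior scale = max = 9.25.
Posterior shape = 4.5 + 10 = 14.5.
The Pareto density is decreasing on [x_m, ∞), so the mode is x_m = 9.25.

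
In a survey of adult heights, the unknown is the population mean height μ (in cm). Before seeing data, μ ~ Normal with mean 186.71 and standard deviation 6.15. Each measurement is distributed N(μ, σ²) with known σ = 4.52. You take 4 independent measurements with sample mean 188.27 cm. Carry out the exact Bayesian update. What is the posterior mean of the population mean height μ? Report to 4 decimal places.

For Normal data with known variance σ², a Normal(μ₀, σ₀²) prior on μ is conjugate. Posterior precision = 1/σ₀² + n/σ²; posterior mean is the precision-weighted average of μ₀ and x̄.
n·x̄ = 4·188.27 = 753.08.
σ₀² = 6.15² = 37.8225, σ² = 4.52² = 20.4304; σ² + n·σ₀² = 20.4304 + 4·37.8225 = 171.7204.
Posterior mean = (μ₀/σ₀² + n·x̄/σ²)/(1/σ₀² + n/σ²) = (σ²·μ₀ + σ₀²·n·x̄)/(σ² + n·σ₀²) = (20.4304·186.71 + 37.8225·753.08)/171.7204 = 32297.928284/171.7204 = 188.0844.

188.0844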